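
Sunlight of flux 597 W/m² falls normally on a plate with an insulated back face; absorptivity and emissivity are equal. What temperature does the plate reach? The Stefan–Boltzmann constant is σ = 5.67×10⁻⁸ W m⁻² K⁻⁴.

T ≈ 320 K

Absorbed flux αS = emitted flux εσT⁴ (one radiating face); with α = ε, T = (S/σ)^(1/4).
T = (597 / 5.67×10⁻⁸)^(1/4) = (1.05×10^10)^(1/4).
T = 320 K.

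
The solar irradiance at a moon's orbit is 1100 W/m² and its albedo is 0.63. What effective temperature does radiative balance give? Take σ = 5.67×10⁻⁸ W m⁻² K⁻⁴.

Power absorbed = (1−a)S·πR²; power emitted = 4πR²σT⁴. Equating and cancelling πR²:
T = ((1−a)S / 4σ)^(1/4) = (407 / (4 × 5.67×10⁻⁸))^(1/4) = (1.79×10^9)^(1/4).
T = 206 K.

T ≈ 206 K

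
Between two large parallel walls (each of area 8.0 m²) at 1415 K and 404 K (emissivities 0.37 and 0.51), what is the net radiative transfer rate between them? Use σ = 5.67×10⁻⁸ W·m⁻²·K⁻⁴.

Q ≈ 4.93×10^5 W

For two large parallel gray plates, q = σ(T₁⁴ − T₂⁴) / (1/ε₁ + 1/ε₂ − 1).
1/ε₁ + 1/ε₂ − 1 = 1/0.37 + 1/0.51 − 1 = 3.663.
T₁⁴ − T₂⁴ = 4.01×10^12 − 2.66×10^10 = 3.98×10^12 K⁴.
q = 5.67×10⁻⁸ × 3.98×10^12 / 3.663 = 61600 W/m².
Q = q·A = 61600 × 8.0 = 4.93×10^5 W.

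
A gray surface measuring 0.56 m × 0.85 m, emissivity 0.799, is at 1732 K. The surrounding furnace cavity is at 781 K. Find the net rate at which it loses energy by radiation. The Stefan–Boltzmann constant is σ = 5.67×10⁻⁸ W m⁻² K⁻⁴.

A = 0.56 × 0.85 = 0.476 m².
Q = εσA(T⁴ − T_s⁴). T⁴ − T_s⁴ = (1732)⁴ − (781)⁴ = 9.00×10^12 − 3.72×10^11 = 8.63×10^12 K⁴.
Q = 0.799 × 5.67×10⁻⁸ × 0.476 × 8.63×10^12 = 1.86×10^5 W.

Q ≈ 1.86×10^5 W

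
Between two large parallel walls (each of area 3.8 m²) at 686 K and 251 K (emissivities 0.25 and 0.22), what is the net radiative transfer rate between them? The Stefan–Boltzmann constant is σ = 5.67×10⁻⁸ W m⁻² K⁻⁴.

For two large parallel gray plates, q = σ(T₁⁴ − T₂⁴) / (1/ε₁ + 1/ε₂ − 1).
1/ε₁ + 1/ε₂ − 1 = 1/0.25 + 1/0.22 − 1 = 7.545.
T₁⁴ − T₂⁴ = 2.21×10^11 − 3.97×10^9 = 2.17×10^11 K⁴.
q = 5.67×10⁻⁸ × 2.17×10^11 / 7.545 = 1630 W/m².
Q = q·A = 1630 × 3.8 = 6210 W.

Q ≈ 6210 W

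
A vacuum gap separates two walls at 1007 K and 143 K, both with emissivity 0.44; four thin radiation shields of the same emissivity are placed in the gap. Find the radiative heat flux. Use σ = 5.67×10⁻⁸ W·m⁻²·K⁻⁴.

Each of the 5 gaps contributes resistance (2/ε − 1) = 2/0.44 − 1 = 3.545; total = 17.73.
q = σ(T₁⁴ − T₂⁴) / 17.73 = 5.67×10⁻⁸ × 1.03×10^12 / 17.73 = 3290 W/m².

q ≈ 3290 W/m²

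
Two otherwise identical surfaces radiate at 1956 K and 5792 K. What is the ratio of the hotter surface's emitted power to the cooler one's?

ratio ≈ 76.9

P ∝ T⁴, so the ratio is (5792/1956)⁴ = (2.961)⁴ = 76.9.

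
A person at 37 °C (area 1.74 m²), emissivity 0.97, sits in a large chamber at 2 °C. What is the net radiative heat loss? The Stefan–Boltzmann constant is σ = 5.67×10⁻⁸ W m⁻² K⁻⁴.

Convert: 37 °C = 310 K; 2 °C = 275 K.
Q = εσA(T⁴ − T_s⁴). T⁴ − T_s⁴ = (310)⁴ − (275)⁴ = 9.24×10^9 − 5.72×10^9 = 3.52×10^9 K⁴.
Q = 0.97 × 5.67×10⁻⁸ × 1.74 × 3.52×10^9 = 336 W.

Q ≈ 336 W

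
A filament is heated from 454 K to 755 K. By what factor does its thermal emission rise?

P ∝ T⁴, so the ratio is (755/454)⁴ = (1.663)⁴ = 7.65.

ratio ≈ 7.65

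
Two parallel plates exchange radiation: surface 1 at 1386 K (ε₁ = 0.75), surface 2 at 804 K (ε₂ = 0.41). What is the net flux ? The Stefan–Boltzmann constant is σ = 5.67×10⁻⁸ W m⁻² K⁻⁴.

q ≈ 66900 W/m²

For two large parallel gray plates, q = σ(T₁⁴ − T₂⁴) / (1/ε₁ + 1/ε₂ − 1).
1/ε₁ + 1/ε₂ − 1 = 1/0.75 + 1/0.41 − 1 = 2.772.
T₁⁴ − T₂⁴ = 3.69×10^12 − 4.18×10^11 = 3.27×10^12 K⁴.
q = 5.67×10⁻⁸ × 3.27×10^12 / 2.772 = 66900 W/m².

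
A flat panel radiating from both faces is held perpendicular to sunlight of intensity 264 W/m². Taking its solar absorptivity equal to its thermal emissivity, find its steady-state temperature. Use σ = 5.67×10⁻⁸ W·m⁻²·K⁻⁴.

T ≈ 220 K

Absorbed flux αS = emitted flux 2εσT⁴ per unit area; with α = ε this gives T = (S/2σ)^(1/4).
T = (264 / (2 × 5.67×10⁻⁸))^(1/4) = (2.33×10^9)^(1/4).
T = 220 K.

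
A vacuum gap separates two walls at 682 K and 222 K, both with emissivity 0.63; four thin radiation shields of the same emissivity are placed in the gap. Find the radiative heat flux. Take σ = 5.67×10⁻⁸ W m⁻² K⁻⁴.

q ≈ 1120 W/m²

Each of the 5 gaps contributes resistance (2/ε − 1) = 2/0.63 − 1 = 2.175; total = 10.87.
q = σ(T₁⁴ − T₂⁴) / 10.87 = 5.67×10⁻⁸ × 2.14×10^11 / 10.87 = 1120 W/m².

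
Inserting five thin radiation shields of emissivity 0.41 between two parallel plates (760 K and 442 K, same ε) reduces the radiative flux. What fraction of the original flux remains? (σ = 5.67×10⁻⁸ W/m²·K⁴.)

ratio ≈ 0.167

With N identical shields there are N+1 = 6 gaps in series, each with the same radiative resistance, so the flux falls to 1/(N+1) of its unshielded value.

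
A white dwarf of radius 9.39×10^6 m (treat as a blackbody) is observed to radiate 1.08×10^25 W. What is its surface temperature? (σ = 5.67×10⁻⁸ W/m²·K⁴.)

A = 4πr² = 4π × (9.39×10^6)² = 1.11×10^15 m².
From P = σAT⁴, T = (P / σA)^(1/4) = (1.08×10^25 / (5.67×10⁻⁸ × 1.11×10^15))^(1/4).
T = (1.72×10^17)^(1/4) = 20400 K.

T ≈ 20400 K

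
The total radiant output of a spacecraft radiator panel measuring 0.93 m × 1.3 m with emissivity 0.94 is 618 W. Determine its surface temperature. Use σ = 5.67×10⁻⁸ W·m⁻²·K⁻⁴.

A = 0.93 × 1.3 = 1.21 m².
From P = εσAT⁴, T = (P / εσA)^(1/4) = (618 / (0.94 × 5.67×10⁻⁸ × 1.21))^(1/4).
T = (9.59×10^9)^(1/4) = 313 K.

T ≈ 313 K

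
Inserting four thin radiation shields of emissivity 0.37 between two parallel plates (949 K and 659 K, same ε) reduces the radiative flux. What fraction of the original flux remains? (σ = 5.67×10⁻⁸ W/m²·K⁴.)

ratio ≈ 0.200

With N identical shields there are N+1 = 5 gaps in series, each with the same radiative resistance, so the flux falls to 1/(N+1) of its unshielded value.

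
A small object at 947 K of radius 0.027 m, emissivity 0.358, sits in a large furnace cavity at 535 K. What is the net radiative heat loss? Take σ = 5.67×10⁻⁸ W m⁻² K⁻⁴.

Q ≈ 134 W

A = 4πr² = 4π × (0.027)² = 9.16×10^-3 m².
Q = εσA(T⁴ − T_s⁴). T⁴ − T_s⁴ = (947)⁴ − (535)⁴ = 8.04×10^11 − 8.19×10^10 = 7.22×10^11 K⁴.
Q = 0.358 × 5.67×10⁻⁸ × 9.16×10^-3 × 7.22×10^11 = 134 W.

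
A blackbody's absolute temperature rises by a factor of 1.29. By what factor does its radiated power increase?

factor ≈ 2.77

P ∝ T⁴, so the power scales as (1.29)⁴ = 2.77.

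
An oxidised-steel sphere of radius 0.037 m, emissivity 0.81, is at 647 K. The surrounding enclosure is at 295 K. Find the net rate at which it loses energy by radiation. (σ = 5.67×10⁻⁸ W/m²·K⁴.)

A = 4πr² = 4π × (0.037)² = 0.0172 m².
Q = εσA(T⁴ − T_s⁴). T⁴ − T_s⁴ = (647)⁴ − (295)⁴ = 1.75×10^11 − 7.57×10^9 = 1.68×10^11 K⁴.
Q = 0.81 × 5.67×10⁻⁸ × 0.0172 × 1.68×10^11 = 132 W.

Q ≈ 132 W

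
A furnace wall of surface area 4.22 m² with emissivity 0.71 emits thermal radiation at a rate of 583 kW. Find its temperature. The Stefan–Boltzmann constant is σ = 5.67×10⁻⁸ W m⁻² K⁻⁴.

T ≈ 1360 K

From P = εσAT⁴, T = (P / εσA)^(1/4) = (5.83×10^5 / (0.71 × 5.67×10⁻⁸ × 4.22))^(1/4).
T = (3.43×10^12)^(1/4) = 1360 K.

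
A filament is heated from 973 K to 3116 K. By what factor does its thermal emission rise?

ratio ≈ 105

P ∝ T⁴, so the ratio is (3116/973)⁴ = (3.202)⁴ = 105.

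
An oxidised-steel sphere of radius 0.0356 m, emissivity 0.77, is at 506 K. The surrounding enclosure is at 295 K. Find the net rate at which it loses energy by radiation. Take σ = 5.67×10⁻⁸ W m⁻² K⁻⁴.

Q ≈ 40.3 W

A = 4πr² = 4π × (0.0356)² = 0.0159 m².
Q = εσA(T⁴ − T_s⁴). T⁴ − T_s⁴ = (506)⁴ − (295)⁴ = 6.56×10^10 − 7.57×10^9 = 5.80×10^10 K⁴.
Q = 0.77 × 5.67×10⁻⁸ × 0.0159 × 5.80×10^10 = 40.3 W.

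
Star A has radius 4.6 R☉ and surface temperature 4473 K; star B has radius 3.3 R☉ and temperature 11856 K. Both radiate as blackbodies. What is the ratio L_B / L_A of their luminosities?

L_B/L_A ≈ 25.4

L = 4πR²σT⁴ ∝ R²T⁴, so L_B/L_A = (3.3/4.6)² × (11856/4473)⁴ = 0.515 × 49.4 = 25.4.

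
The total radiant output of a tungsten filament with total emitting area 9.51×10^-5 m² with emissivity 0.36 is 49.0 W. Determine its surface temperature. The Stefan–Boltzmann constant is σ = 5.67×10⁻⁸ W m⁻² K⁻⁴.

From P = εσAT⁴, T = (P / εσA)^(1/4) = (49.0 / (0.36 × 5.67×10⁻⁸ × 9.51×10^-5))^(1/4).
T = (2.52×10^13)^(1/4) = 2240 K.

T ≈ 2240 K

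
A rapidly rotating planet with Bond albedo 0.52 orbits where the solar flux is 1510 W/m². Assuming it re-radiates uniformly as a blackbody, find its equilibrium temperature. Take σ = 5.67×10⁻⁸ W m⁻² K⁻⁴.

T ≈ 238 K

Power absorbed = (1−a)S·πR²; power emitted = 4πR²σT⁴. Equating and cancelling πR²:
T = ((1−a)S / 4σ)^(1/4) = (725 / (4 × 5.67×10⁻⁸))^(1/4) = (3.20×10^9)^(1/4).
T = 238 K.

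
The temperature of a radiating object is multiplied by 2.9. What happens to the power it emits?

factor ≈ 70.7

P ∝ T⁴, so the power scales as (2.9)⁴ = 70.7.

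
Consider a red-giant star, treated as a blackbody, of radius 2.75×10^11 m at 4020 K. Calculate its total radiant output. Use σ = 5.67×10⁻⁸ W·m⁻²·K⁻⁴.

P ≈ 1.41×10^31 W

A = 4πr² = 4π × (2.75×10^11)² = 9.50×10^23 m².
P = σAT⁴ = 5.67×10⁻⁸ × 9.50×10^23 × (4020)⁴ = 5.67×10⁻⁸ × 9.50×10^23 × 2.61×10^14.
P = 1.41×10^31 W.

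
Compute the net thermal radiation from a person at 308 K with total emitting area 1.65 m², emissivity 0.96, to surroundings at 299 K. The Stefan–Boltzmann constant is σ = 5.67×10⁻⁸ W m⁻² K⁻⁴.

Q = εσA(T⁴ − T_s⁴). T⁴ − T_s⁴ = (308)⁴ − (299)⁴ = 9.00×10^9 − 7.99×10^9 = 1.01×10^9 K⁴.
Q = 0.96 × 5.67×10⁻⁸ × 1.65 × 1.01×10^9 = 90.4 W.

Q ≈ 90.4 W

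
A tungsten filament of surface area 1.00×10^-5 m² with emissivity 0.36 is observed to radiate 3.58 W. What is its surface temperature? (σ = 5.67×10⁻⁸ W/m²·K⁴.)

T ≈ 2050 K

From P = εσAT⁴, T = (P / εσA)^(1/4) = (3.58 / (0.36 × 5.67×10⁻⁸ × 1.00×10^-5))^(1/4).
T = (1.75×10^13)^(1/4) = 2050 K.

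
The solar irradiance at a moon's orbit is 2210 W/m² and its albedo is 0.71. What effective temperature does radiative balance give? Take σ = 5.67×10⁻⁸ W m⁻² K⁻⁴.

T ≈ 231 K

Power absorbed = (1−a)S·πR²; power emitted = 4πR²σT⁴. Equating and cancelling πR²:
T = ((1−a)S / 4σ)^(1/4) = (641 / (4 × 5.67×10⁻⁸))^(1/4) = (2.83×10^9)^(1/4).
T = 231 K.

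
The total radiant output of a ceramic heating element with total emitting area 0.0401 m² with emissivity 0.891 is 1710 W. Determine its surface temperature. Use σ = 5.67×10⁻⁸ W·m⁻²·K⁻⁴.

From P = εσAT⁴, T = (P / εσA)^(1/4) = (1710 / (0.891 × 5.67×10⁻⁸ × 0.0401))^(1/4).
T = (8.44×10^11)^(1/4) = 959 K.

T ≈ 959 K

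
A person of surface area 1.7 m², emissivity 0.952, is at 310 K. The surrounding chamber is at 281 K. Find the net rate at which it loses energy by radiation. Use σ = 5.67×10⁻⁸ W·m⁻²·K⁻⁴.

Q ≈ 275 W

Q = εσA(T⁴ − T_s⁴). T⁴ − T_s⁴ = (310)⁴ − (281)⁴ = 9.24×10^9 − 6.23×10^9 = 3.00×10^9 K⁴.
Q = 0.952 × 5.67×10⁻⁸ × 1.70 × 3.00×10^9 = 275 W.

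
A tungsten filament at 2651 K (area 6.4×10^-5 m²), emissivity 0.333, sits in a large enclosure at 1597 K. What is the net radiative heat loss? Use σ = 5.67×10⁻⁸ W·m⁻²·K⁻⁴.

Q = εσA(T⁴ − T_s⁴). T⁴ − T_s⁴ = (2651)⁴ − (1597)⁴ = 4.94×10^13 − 6.50×10^12 = 4.29×10^13 K⁴.
Q = 0.333 × 5.67×10⁻⁸ × 6.40×10^-5 × 4.29×10^13 = 51.8 W.

Q ≈ 51.8 W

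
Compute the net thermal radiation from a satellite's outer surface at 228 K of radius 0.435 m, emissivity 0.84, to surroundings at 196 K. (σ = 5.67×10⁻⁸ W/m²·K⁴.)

Q ≈ 139 W

A = 4πr² = 4π × (0.435)² = 2.38 m².
Q = εσA(T⁴ − T_s⁴). T⁴ − T_s⁴ = (228)⁴ − (196)⁴ = 2.70×10^9 − 1.48×10^9 = 1.23×10^9 K⁴.
Q = 0.84 × 5.67×10⁻⁸ × 2.38 × 1.23×10^9 = 139 W.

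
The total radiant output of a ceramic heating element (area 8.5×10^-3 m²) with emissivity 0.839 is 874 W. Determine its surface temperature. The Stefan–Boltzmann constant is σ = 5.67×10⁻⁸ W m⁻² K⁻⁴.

T ≈ 1210 K

From P = εσAT⁴, T = (P / εσA)^(1/4) = (874 / (0.839 × 5.67×10⁻⁸ × 8.50×10^-3))^(1/4).
T = (2.16×10^12)^(1/4) = 1210 K.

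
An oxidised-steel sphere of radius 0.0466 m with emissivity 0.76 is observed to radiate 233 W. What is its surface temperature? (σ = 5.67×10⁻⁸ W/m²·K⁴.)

A = 4πr² = 4π × (0.0466)² = 0.0273 m².
From P = εσAT⁴, T = (P / εσA)^(1/4) = (233 / (0.76 × 5.67×10⁻⁸ × 0.0273))^(1/4).
T = (1.98×10^11)^(1/4) = 667 K.

T ≈ 667 K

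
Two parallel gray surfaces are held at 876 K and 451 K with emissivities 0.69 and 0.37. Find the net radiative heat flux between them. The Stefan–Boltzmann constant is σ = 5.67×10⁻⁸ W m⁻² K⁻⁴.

For two large parallel gray plates, q = σ(T₁⁴ − T₂⁴) / (1/ε₁ + 1/ε₂ − 1).
1/ε₁ + 1/ε₂ − 1 = 1/0.69 + 1/0.37 − 1 = 3.152.
T₁⁴ − T₂⁴ = 5.89×10^11 − 4.14×10^10 = 5.47×10^11 K⁴.
q = 5.67×10⁻⁸ × 5.47×10^11 / 3.152 = 9850 W/m².

q ≈ 9850 W/m²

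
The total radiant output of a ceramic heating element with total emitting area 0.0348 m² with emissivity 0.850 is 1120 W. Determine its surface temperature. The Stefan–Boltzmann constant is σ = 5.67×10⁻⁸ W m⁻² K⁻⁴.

T ≈ 904 K

From P = εσAT⁴, T = (P / εσA)^(1/4) = (1120 / (0.850 × 5.67×10⁻⁸ × 0.0348))^(1/4).
T = (6.68×10^11)^(1/4) = 904 K.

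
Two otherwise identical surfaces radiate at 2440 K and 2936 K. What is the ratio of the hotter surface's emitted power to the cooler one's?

P ∝ T⁴, so the ratio is (2936/2440)⁴ = (1.203)⁴ = 2.10.

ratio ≈ 2.10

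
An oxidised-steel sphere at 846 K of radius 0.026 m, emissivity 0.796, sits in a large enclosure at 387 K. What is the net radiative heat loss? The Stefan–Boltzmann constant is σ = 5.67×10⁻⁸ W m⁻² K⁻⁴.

A = 4πr² = 4π × (0.026)² = 8.49×10^-3 m².
Q = εσA(T⁴ − T_s⁴). T⁴ − T_s⁴ = (846)⁴ − (387)⁴ = 5.12×10^11 − 2.24×10^10 = 4.90×10^11 K⁴.
Q = 0.796 × 5.67×10⁻⁸ × 8.49×10^-3 × 4.90×10^11 = 188 W.

Q ≈ 188 W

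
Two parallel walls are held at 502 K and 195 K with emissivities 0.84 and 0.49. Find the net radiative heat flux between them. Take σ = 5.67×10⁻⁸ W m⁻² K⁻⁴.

q ≈ 1580 W/m²

For two large parallel gray plates, q = σ(T₁⁴ − T₂⁴) / (1/ε₁ + 1/ε₂ − 1).
1/ε₁ + 1/ε₂ − 1 = 1/0.84 + 1/0.49 − 1 = 2.231.
T₁⁴ − T₂⁴ = 6.35×10^10 − 1.45×10^9 = 6.21×10^10 K⁴.
q = 5.67×10⁻⁸ × 6.21×10^10 / 2.231 = 1580 W/m².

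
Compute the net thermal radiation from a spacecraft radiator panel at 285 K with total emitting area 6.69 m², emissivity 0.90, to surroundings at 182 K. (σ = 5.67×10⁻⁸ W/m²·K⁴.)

Q ≈ 1880 W

Q = εσA(T⁴ − T_s⁴). T⁴ − T_s⁴ = (285)⁴ − (182)⁴ = 6.60×10^9 − 1.10×10^9 = 5.50×10^9 K⁴.
Q = 0.90 × 5.67×10⁻⁸ × 6.69 × 5.50×10^9 = 1880 W.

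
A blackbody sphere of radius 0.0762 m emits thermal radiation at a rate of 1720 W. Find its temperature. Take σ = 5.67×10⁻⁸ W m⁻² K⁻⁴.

A = 4πr² = 4π × (0.0762)² = 0.0730 m².
From P = σAT⁴, T = (P / σA)^(1/4) = (1720 / (5.67×10⁻⁸ × 0.0730))^(1/4).
T = (4.16×10^11)^(1/4) = 803 K.

T ≈ 803 K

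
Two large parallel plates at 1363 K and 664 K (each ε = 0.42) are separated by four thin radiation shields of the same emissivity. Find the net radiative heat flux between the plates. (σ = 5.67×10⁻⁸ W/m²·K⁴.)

q ≈ 9820 W/m²

Each of the 5 gaps contributes resistance (2/ε − 1) = 2/0.42 − 1 = 3.762; total = 18.81.
q = σ(T₁⁴ − T₂⁴) / 18.81 = 5.67×10⁻⁸ × 3.26×10^12 / 18.81 = 9820 W/m².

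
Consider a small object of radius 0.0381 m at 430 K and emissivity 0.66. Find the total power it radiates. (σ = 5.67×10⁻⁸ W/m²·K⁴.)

A = 4πr² = 4π × (0.0381)² = 0.0182 m².
Stefan–Boltzmann: P = εσAT⁴ = 0.66 × 5.67×10⁻⁸ × 0.0182 × (430)⁴ = 0.66 × 5.67×10⁻⁸ × 0.0182 × 3.42×10^10.
P = 23.3 W.

P ≈ 23.3 W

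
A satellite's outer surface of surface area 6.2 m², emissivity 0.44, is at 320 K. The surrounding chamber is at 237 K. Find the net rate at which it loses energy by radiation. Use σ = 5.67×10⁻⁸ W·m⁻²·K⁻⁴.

Q = εσA(T⁴ − T_s⁴). T⁴ − T_s⁴ = (320)⁴ − (237)⁴ = 1.05×10^10 − 3.15×10^9 = 7.33×10^9 K⁴.
Q = 0.44 × 5.67×10⁻⁸ × 6.20 × 7.33×10^9 = 1130 W.

Q ≈ 1130 W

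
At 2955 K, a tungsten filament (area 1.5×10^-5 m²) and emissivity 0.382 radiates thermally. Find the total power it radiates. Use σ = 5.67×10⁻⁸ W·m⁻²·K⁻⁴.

P ≈ 24.8 W

P = εσAT⁴ = 0.382 × 5.67×10⁻⁸ × 1.50×10^-5 × (2955)⁴ = 0.382 × 5.67×10⁻⁸ × 1.50×10^-5 × 7.62×10^13.
P = 24.8 W.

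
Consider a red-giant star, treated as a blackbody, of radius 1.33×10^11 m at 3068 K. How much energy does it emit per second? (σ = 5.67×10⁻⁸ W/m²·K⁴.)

P ≈ 1.12×10^30 W

A = 4πr² = 4π × (1.33×10^11)² = 2.22×10^23 m².
P = σAT⁴ = 5.67×10⁻⁸ × 2.22×10^23 × (3068)⁴ = 5.67×10⁻⁸ × 2.22×10^23 × 8.86×10^13.
P = 1.12×10^30 W.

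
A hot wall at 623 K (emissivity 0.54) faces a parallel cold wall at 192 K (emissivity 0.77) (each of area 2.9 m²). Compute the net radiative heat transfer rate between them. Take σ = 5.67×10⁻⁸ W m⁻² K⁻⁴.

For two large parallel gray plates, q = σ(T₁⁴ − T₂⁴) / (1/ε₁ + 1/ε₂ − 1).
1/ε₁ + 1/ε₂ − 1 = 1/0.54 + 1/0.77 − 1 = 2.151.
T₁⁴ − T₂⁴ = 1.51×10^11 − 1.36×10^9 = 1.49×10^11 K⁴.
q = 5.67×10⁻⁸ × 1.49×10^11 / 2.151 = 3940 W/m².
Q = q·A = 3940 × 2.9 = 11400 W.

Q ≈ 11400 W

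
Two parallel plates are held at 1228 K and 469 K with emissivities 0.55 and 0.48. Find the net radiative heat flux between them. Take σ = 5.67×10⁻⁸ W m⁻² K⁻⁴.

q ≈ 43500 W/m²

For two large parallel gray plates, q = σ(T₁⁴ − T₂⁴) / (1/ε₁ + 1/ε₂ − 1).
1/ε₁ + 1/ε₂ − 1 = 1/0.55 + 1/0.48 − 1 = 2.902.
T₁⁴ − T₂⁴ = 2.27×10^12 − 4.84×10^10 = 2.23×10^12 K⁴.
q = 5.67×10⁻⁸ × 2.23×10^12 / 2.902 = 43500 W/m².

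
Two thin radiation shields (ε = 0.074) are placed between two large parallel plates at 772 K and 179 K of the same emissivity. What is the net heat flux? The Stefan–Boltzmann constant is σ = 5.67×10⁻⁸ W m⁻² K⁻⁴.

q ≈ 257 W/m²

Each of the 3 gaps contributes resistance (2/ε − 1) = 2/0.074 − 1 = 26.03; total = 78.08.
q = σ(T₁⁴ − T₂⁴) / 78.08 = 5.67×10⁻⁸ × 3.54×10^11 / 78.08 = 257 W/m².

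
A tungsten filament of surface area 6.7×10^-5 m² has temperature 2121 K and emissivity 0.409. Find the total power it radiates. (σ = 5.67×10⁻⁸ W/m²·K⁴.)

P ≈ 31.4 W

P = εσAT⁴ = 0.409 × 5.67×10⁻⁸ × 6.70×10^-5 × (2121)⁴ = 0.409 × 5.67×10⁻⁸ × 6.70×10^-5 × 2.02×10^13.
P = 31.4 W.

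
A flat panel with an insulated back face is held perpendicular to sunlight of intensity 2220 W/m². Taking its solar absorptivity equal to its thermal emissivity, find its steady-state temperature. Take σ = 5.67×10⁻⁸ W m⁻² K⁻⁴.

Absorbed flux αS = emitted flux εσT⁴ (one radiating face); with α = ε, T = (S/σ)^(1/4).
T = (2220 / 5.67×10⁻⁸)^(1/4) = (3.92×10^10)^(1/4).
T = 445 K.

T ≈ 445 K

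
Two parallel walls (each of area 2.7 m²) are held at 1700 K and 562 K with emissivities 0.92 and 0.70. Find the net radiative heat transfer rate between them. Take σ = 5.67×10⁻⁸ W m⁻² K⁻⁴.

For two large parallel gray plates, q = σ(T₁⁴ − T₂⁴) / (1/ε₁ + 1/ε₂ − 1).
1/ε₁ + 1/ε₂ − 1 = 1/0.92 + 1/0.70 − 1 = 1.516.
T₁⁴ − T₂⁴ = 8.35×10^12 − 9.98×10^10 = 8.25×10^12 K⁴.
q = 5.67×10⁻⁸ × 8.25×10^12 / 1.516 = 3.09×10^5 W/m².
Q = q·A = 3.09×10^5 × 2.7 = 8.34×10^5 W.

Q ≈ 8.34×10^5 W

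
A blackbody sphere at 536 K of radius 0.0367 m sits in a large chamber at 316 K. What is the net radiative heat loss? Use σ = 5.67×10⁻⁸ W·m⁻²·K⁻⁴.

A = 4πr² = 4π × (0.0367)² = 0.0169 m².
Q = σA(T⁴ − T_s⁴). T⁴ − T_s⁴ = (536)⁴ − (316)⁴ = 8.25×10^10 − 9.97×10^9 = 7.26×10^10 K⁴.
Q = 5.67×10⁻⁸ × 0.0169 × 7.26×10^10 = 69.6 W.

Q ≈ 69.6 W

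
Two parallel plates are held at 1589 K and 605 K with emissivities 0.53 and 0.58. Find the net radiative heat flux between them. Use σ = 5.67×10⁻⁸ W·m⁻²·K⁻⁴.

For two large parallel gray plates, q = σ(T₁⁴ − T₂⁴) / (1/ε₁ + 1/ε₂ − 1).
1/ε₁ + 1/ε₂ − 1 = 1/0.53 + 1/0.58 − 1 = 2.611.
T₁⁴ − T₂⁴ = 6.38×10^12 − 1.34×10^11 = 6.24×10^12 K⁴.
q = 5.67×10⁻⁸ × 6.24×10^12 / 2.611 = 1.36×10^5 W/m².

q ≈ 1.36×10^5 W/m²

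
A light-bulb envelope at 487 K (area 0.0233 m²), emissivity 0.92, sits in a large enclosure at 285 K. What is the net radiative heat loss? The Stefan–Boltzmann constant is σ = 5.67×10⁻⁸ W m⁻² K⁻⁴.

Q ≈ 60.3 W

Q = εσA(T⁴ − T_s⁴). T⁴ − T_s⁴ = (487)⁴ − (285)⁴ = 5.62×10^10 − 6.60×10^9 = 4.97×10^10 K⁴.
Q = 0.92 × 5.67×10⁻⁸ × 0.0233 × 4.97×10^10 = 60.3 W.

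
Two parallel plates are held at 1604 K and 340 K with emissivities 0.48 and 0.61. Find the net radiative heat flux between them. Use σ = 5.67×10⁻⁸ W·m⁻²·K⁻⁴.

For two large parallel gray plates, q = σ(T₁⁴ − T₂⁴) / (1/ε₁ + 1/ε₂ − 1).
1/ε₁ + 1/ε₂ − 1 = 1/0.48 + 1/0.61 − 1 = 2.723.
T₁⁴ − T₂⁴ = 6.62×10^12 − 1.34×10^10 = 6.61×10^12 K⁴.
q = 5.67×10⁻⁸ × 6.61×10^12 / 2.723 = 1.38×10^5 W/m².

q ≈ 1.38×10^5 W/m²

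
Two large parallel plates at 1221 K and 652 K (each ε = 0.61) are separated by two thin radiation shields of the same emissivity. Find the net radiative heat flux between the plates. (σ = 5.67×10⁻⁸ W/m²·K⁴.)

Each of the 3 gaps contributes resistance (2/ε − 1) = 2/0.61 − 1 = 2.279; total = 6.836.
q = σ(T₁⁴ − T₂⁴) / 6.836 = 5.67×10⁻⁸ × 2.04×10^12 / 6.836 = 16900 W/m².

q ≈ 16900 W/m²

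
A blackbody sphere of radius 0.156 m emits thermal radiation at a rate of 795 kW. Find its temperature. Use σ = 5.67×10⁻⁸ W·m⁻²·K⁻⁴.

T ≈ 2600 K

A = 4πr² = 4π × (0.156)² = 0.306 m².
From P = σAT⁴, T = (P / σA)^(1/4) = (7.95×10^5 / (5.67×10⁻⁸ × 0.306))^(1/4).
T = (4.58×10^13)^(1/4) = 2600 K.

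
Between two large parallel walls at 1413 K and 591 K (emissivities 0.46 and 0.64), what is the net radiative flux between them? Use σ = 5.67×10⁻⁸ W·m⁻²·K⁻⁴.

For two large parallel gray plates, q = σ(T₁⁴ − T₂⁴) / (1/ε₁ + 1/ε₂ − 1).
1/ε₁ + 1/ε₂ − 1 = 1/0.46 + 1/0.64 − 1 = 2.736.
T₁⁴ − T₂⁴ = 3.99×10^12 − 1.22×10^11 = 3.86×10^12 K⁴.
q = 5.67×10⁻⁸ × 3.86×10^12 / 2.736 = 80100 W/m².

q ≈ 80100 W/m²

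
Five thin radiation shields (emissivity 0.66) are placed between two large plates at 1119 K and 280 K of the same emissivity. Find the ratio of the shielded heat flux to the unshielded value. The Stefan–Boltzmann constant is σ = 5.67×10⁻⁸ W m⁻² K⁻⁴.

With N identical shields there are N+1 = 6 gaps in series, each with the same radiative resistance, so the flux falls to 1/(N+1) of its unshielded value.

ratio ≈ 0.167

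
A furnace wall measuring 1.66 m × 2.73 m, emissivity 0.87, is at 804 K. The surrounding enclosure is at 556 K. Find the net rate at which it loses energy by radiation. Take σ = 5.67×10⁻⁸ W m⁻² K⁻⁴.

A = 1.66 × 2.73 = 4.53 m².
Q = εσA(T⁴ − T_s⁴). T⁴ − T_s⁴ = (804)⁴ − (556)⁴ = 4.18×10^11 − 9.56×10^10 = 3.22×10^11 K⁴.
Q = 0.87 × 5.67×10⁻⁸ × 4.53 × 3.22×10^11 = 72000 W.

Q ≈ 72000 W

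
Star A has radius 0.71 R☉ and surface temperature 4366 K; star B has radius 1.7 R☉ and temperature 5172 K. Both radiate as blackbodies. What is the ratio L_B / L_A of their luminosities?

L_B/L_A ≈ 11.3

L = 4πR²σT⁴ ∝ R²T⁴, so L_B/L_A = (1.7/0.71)² × (5172/4366)⁴ = 5.73 × 1.97 = 11.3.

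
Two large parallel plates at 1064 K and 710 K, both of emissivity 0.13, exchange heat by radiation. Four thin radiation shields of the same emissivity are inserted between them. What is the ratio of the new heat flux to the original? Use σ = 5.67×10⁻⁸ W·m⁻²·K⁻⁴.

ratio ≈ 0.200

With N identical shields there are N+1 = 5 gaps in series, each with the same radiative resistance, so the flux falls to 1/(N+1) of its unshielded value.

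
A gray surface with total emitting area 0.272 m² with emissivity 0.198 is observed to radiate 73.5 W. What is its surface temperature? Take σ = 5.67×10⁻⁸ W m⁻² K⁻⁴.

T ≈ 394 K

From P = εσAT⁴, T = (P / εσA)^(1/4) = (73.5 / (0.198 × 5.67×10⁻⁸ × 0.272))^(1/4).
T = (2.41×10^10)^(1/4) = 394 K.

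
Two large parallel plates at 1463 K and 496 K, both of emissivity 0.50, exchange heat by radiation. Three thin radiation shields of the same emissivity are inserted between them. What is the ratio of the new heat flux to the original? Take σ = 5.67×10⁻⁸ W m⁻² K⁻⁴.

With N identical shields there are N+1 = 4 gaps in series, each with the same radiative resistance, so the flux falls to 1/(N+1) of its unshielded value.

ratio ≈ 0.250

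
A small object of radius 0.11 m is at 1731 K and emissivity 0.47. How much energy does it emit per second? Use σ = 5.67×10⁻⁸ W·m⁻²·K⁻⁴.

A = 4πr² = 4π × (0.11)² = 0.152 m².
P = εσAT⁴ = 0.47 × 5.67×10⁻⁸ × 0.152 × (1731)⁴ = 0.47 × 5.67×10⁻⁸ × 0.152 × 8.98×10^12.
P = 36400 W.

P ≈ 36400 W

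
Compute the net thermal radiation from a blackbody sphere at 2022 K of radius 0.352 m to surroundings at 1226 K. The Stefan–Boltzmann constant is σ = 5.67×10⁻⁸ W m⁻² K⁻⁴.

A = 4πr² = 4π × (0.352)² = 1.56 m².
Q = σA(T⁴ − T_s⁴). T⁴ − T_s⁴ = (2022)⁴ − (1226)⁴ = 1.67×10^13 − 2.26×10^12 = 1.45×10^13 K⁴.
Q = 5.67×10⁻⁸ × 1.56 × 1.45×10^13 = 1.28×10^6 W.

Q ≈ 1.28×10^6 W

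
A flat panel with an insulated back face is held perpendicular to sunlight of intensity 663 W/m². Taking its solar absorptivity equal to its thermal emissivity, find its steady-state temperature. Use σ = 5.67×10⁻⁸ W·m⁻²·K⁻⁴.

T ≈ 329 K

Absorbed flux αS = emitted flux εσT⁴ (one radiating face); with α = ε, T = (S/σ)^(1/4).
T = (663 / 5.67×10⁻⁸)^(1/4) = (1.17×10^10)^(1/4).
T = 329 K.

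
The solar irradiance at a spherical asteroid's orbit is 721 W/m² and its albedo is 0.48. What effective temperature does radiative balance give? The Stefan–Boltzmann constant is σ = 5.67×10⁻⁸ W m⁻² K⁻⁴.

Power absorbed = (1−a)S·πR²; power emitted = 4πR²σT⁴. Equating and cancelling πR²:
T = ((1−a)S / 4σ)^(1/4) = (375 / (4 × 5.67×10⁻⁸))^(1/4) = (1.65×10^9)^(1/4).
T = 202 K.

T ≈ 202 K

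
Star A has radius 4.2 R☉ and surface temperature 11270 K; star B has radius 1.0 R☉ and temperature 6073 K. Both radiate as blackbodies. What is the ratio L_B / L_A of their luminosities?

L = 4πR²σT⁴ ∝ R²T⁴, so L_B/L_A = (1.0/4.2)² × (6073/11270)⁴ = 0.0567 × 0.0843 = 4.78×10^-3.

L_B/L_A ≈ 4.78×10^-3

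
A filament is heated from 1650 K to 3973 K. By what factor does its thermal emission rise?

ratio ≈ 33.6

P ∝ T⁴, so the ratio is (3973/1650)⁴ = (2.408)⁴ = 33.6.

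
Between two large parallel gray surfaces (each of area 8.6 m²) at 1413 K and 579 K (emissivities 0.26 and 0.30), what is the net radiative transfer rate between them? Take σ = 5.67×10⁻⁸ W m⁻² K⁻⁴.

Q ≈ 3.06×10^5 W

For two large parallel gray plates, q = σ(T₁⁴ − T₂⁴) / (1/ε₁ + 1/ε₂ − 1).
1/ε₁ + 1/ε₂ − 1 = 1/0.26 + 1/0.30 − 1 = 6.179.
T₁⁴ − T₂⁴ = 3.99×10^12 − 1.12×10^11 = 3.87×10^12 K⁴.
q = 5.67×10⁻⁸ × 3.87×10^12 / 6.179 = 35500 W/m².
Q = q·A = 35500 × 8.6 = 3.06×10^5 W.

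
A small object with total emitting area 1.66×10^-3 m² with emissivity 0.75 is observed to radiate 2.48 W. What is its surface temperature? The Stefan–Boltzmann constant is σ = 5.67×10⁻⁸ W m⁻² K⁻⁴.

T ≈ 433 K

From P = εσAT⁴, T = (P / εσA)^(1/4) = (2.48 / (0.75 × 5.67×10⁻⁸ × 1.66×10^-3))^(1/4).
T = (3.51×10^10)^(1/4) = 433 K.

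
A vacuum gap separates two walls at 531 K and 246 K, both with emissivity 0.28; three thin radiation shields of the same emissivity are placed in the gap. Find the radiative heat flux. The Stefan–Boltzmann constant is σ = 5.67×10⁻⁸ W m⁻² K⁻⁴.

q ≈ 175 W/m²

Each of the 4 gaps contributes resistance (2/ε − 1) = 2/0.28 − 1 = 6.143; total = 24.57.
q = σ(T₁⁴ − T₂⁴) / 24.57 = 5.67×10⁻⁸ × 7.58×10^10 / 24.57 = 175 W/m².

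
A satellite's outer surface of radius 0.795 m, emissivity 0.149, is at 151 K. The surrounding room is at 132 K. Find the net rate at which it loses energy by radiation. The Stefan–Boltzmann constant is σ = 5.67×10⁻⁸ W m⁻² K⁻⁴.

A = 4πr² = 4π × (0.795)² = 7.94 m².
Q = εσA(T⁴ − T_s⁴). T⁴ − T_s⁴ = (151)⁴ − (132)⁴ = 5.20×10^8 − 3.04×10^8 = 2.16×10^8 K⁴.
Q = 0.149 × 5.67×10⁻⁸ × 7.94 × 2.16×10^8 = 14.5 W.

Q ≈ 14.5 W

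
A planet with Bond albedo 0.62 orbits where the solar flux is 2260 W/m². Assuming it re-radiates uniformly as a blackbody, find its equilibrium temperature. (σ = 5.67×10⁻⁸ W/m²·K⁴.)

Power absorbed = (1−a)S·πR²; power emitted = 4πR²σT⁴. Equating and cancelling πR²:
T = ((1−a)S / 4σ)^(1/4) = (859 / (4 × 5.67×10⁻⁸))^(1/4) = (3.79×10^9)^(1/4).
T = 248 K.

T ≈ 248 K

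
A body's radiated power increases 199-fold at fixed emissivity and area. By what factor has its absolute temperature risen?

factor ≈ 3.76

P ∝ T⁴ ⇒ T ∝ P^(1/4), so T scales by (199)^(1/4) = 3.76.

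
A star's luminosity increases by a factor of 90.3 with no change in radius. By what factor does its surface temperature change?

P ∝ T⁴ ⇒ T ∝ P^(1/4), so T scales by (90.3)^(1/4) = 3.08.

factor ≈ 3.08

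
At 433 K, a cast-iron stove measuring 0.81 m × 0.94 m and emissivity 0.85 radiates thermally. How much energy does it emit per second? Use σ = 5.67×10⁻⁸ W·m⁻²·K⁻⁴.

A = 0.81 × 0.94 = 0.761 m².
Stefan–Boltzmann: P = εσAT⁴ = 0.85 × 5.67×10⁻⁸ × 0.761 × (433)⁴ = 0.85 × 5.67×10⁻⁸ × 0.761 × 3.52×10^10.
P = 1290 W.

P ≈ 1290 W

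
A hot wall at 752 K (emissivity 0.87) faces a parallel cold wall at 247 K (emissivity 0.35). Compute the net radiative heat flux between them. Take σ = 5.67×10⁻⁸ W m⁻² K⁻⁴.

For two large parallel gray plates, q = σ(T₁⁴ − T₂⁴) / (1/ε₁ + 1/ε₂ − 1).
1/ε₁ + 1/ε₂ − 1 = 1/0.87 + 1/0.35 − 1 = 3.007.
T₁⁴ − T₂⁴ = 3.20×10^11 − 3.72×10^9 = 3.16×10^11 K⁴.
q = 5.67×10⁻⁸ × 3.16×10^11 / 3.007 = 5960 W/m².

q ≈ 5960 W/m²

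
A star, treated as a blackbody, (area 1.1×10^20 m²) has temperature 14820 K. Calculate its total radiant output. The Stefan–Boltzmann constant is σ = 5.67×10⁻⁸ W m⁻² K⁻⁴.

P = σAT⁴ = 5.67×10⁻⁸ × 1.10×10^20 × (14820)⁴ = 5.67×10⁻⁸ × 1.10×10^20 × 4.82×10^16.
P = 3.01×10^29 W.

P ≈ 3.01×10^29 W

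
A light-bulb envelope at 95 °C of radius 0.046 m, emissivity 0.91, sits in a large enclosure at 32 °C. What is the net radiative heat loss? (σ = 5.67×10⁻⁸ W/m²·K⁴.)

Q ≈ 13.3 W

A = 4πr² = 4π × (0.046)² = 0.0266 m².
Convert: 95 °C = 368 K; 32 °C = 305 K.
Q = εσA(T⁴ − T_s⁴). T⁴ − T_s⁴ = (368)⁴ − (305)⁴ = 1.83×10^10 − 8.65×10^9 = 9.69×10^9 K⁴.
Q = 0.91 × 5.67×10⁻⁸ × 0.0266 × 9.69×10^9 = 13.3 W.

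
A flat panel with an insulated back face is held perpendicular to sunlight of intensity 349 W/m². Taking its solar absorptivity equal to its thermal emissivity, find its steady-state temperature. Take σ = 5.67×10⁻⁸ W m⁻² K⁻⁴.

Absorbed flux αS = emitted flux εσT⁴ (one radiating face); with α = ε, T = (S/σ)^(1/4).
T = (349 / 5.67×10⁻⁸)^(1/4) = (6.16×10^9)^(1/4).
T = 280 K.

T ≈ 280 K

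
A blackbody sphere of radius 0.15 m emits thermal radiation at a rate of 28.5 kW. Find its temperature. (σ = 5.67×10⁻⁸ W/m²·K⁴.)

A = 4πr² = 4π × (0.15)² = 0.283 m².
From P = σAT⁴, T = (P / σA)^(1/4) = (28500 / (5.67×10⁻⁸ × 0.283))^(1/4).
T = (1.78×10^12)^(1/4) = 1150 K.

T ≈ 1150 K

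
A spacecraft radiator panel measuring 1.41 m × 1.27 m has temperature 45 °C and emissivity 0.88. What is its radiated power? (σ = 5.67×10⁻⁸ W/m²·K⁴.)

A = 1.41 × 1.27 = 1.79 m².
45 °C = 318 K.
Stefan–Boltzmann: P = εσAT⁴ = 0.88 × 5.67×10⁻⁸ × 1.79 × (318)⁴ = 0.88 × 5.67×10⁻⁸ × 1.79 × 1.02×10^10.
P = 914 W.

P ≈ 914 W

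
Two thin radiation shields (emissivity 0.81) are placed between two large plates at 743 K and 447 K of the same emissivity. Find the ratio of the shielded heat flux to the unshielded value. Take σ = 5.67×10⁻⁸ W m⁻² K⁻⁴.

With N identical shields there are N+1 = 3 gaps in series, each with the same radiative resistance, so the flux falls to 1/(N+1) of its unshielded value.

ratio ≈ 0.333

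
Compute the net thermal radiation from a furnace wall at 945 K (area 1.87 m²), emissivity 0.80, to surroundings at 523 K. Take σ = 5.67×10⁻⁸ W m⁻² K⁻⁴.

Q = εσA(T⁴ − T_s⁴). T⁴ − T_s⁴ = (945)⁴ − (523)⁴ = 7.97×10^11 − 7.48×10^10 = 7.23×10^11 K⁴.
Q = 0.80 × 5.67×10⁻⁸ × 1.87 × 7.23×10^11 = 61300 W.

Q ≈ 61300 W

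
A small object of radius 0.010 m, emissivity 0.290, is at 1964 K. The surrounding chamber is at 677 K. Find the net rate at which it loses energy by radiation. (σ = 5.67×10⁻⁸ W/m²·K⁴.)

Q ≈ 303 W

A = 4πr² = 4π × (0.010)² = 1.26×10^-3 m².
Q = εσA(T⁴ − T_s⁴). T⁴ − T_s⁴ = (1964)⁴ − (677)⁴ = 1.49×10^13 − 2.10×10^11 = 1.47×10^13 K⁴.
Q = 0.290 × 5.67×10⁻⁸ × 1.26×10^-3 × 1.47×10^13 = 303 W.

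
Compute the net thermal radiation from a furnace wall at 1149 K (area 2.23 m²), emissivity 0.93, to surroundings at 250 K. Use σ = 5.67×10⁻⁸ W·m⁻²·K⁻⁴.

Q = εσA(T⁴ − T_s⁴). T⁴ − T_s⁴ = (1149)⁴ − (250)⁴ = 1.74×10^12 − 3.91×10^9 = 1.74×10^12 K⁴.
Q = 0.93 × 5.67×10⁻⁸ × 2.23 × 1.74×10^12 = 2.04×10^5 W.

Q ≈ 2.04×10^5 W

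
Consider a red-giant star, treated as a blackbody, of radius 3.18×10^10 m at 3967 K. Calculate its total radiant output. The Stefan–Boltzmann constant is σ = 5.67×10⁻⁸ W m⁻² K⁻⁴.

A = 4πr² = 4π × (3.18×10^10)² = 1.27×10^22 m².
P = σAT⁴ = 5.67×10⁻⁸ × 1.27×10^22 × (3967)⁴ = 5.67×10⁻⁸ × 1.27×10^22 × 2.48×10^14.
P = 1.78×10^29 W.

P ≈ 1.78×10^29 W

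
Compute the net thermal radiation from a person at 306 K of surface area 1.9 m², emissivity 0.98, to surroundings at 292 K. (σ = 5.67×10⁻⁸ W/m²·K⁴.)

Q = εσA(T⁴ − T_s⁴). T⁴ − T_s⁴ = (306)⁴ − (292)⁴ = 8.77×10^9 − 7.27×10^9 = 1.50×10^9 K⁴.
Q = 0.98 × 5.67×10⁻⁸ × 1.90 × 1.50×10^9 = 158 W.

Q ≈ 158 W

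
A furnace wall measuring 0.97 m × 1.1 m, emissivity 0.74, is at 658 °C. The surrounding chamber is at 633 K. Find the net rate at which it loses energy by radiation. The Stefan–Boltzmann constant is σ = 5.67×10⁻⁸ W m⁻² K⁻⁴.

A = 0.97 × 1.1 = 1.07 m².
Convert: 658 °C = 931 K.
Q = εσA(T⁴ − T_s⁴). T⁴ − T_s⁴ = (931)⁴ − (633)⁴ = 7.51×10^11 − 1.61×10^11 = 5.91×10^11 K⁴.
Q = 0.74 × 5.67×10⁻⁸ × 1.07 × 5.91×10^11 = 26400 W.

Q ≈ 26400 W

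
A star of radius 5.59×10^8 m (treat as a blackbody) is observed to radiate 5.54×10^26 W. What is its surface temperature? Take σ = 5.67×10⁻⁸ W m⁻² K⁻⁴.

A = 4πr² = 4π × (5.59×10^8)² = 3.93×10^18 m².
From P = σAT⁴, T = (P / σA)^(1/4) = (5.54×10^26 / (5.67×10⁻⁸ × 3.93×10^18))^(1/4).
T = (2.49×10^15)^(1/4) = 7060 K.

T ≈ 7060 K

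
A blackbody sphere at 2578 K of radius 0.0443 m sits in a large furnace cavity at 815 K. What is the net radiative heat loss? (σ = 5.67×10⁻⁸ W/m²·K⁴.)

Q ≈ 61100 W

A = 4πr² = 4π × (0.0443)² = 0.0247 m².
Q = σA(T⁴ − T_s⁴). T⁴ − T_s⁴ = (2578)⁴ − (815)⁴ = 4.42×10^13 − 4.41×10^11 = 4.37×10^13 K⁴.
Q = 5.67×10⁻⁸ × 0.0247 × 4.37×10^13 = 61100 W.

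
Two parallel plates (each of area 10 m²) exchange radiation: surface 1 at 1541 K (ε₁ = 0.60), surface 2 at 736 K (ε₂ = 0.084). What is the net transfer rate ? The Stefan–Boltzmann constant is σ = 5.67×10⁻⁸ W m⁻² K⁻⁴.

For two large parallel gray plates, q = σ(T₁⁴ − T₂⁴) / (1/ε₁ + 1/ε₂ − 1).
1/ε₁ + 1/ε₂ − 1 = 1/0.60 + 1/0.084 − 1 = 12.57.
T₁⁴ − T₂⁴ = 5.64×10^12 − 2.93×10^11 = 5.35×10^12 K⁴.
q = 5.67×10⁻⁸ × 5.35×10^12 / 12.57 = 24100 W/m².
Q = q·A = 24100 × 10 = 2.41×10^5 W.

Q ≈ 2.41×10^5 W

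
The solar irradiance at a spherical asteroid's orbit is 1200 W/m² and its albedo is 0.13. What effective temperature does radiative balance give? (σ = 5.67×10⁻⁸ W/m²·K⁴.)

Power absorbed = (1−a)S·πR²; power emitted = 4πR²σT⁴. Equating and cancelling πR²:
T = ((1−a)S / 4σ)^(1/4) = (1040 / (4 × 5.67×10⁻⁸))^(1/4) = (4.60×10^9)^(1/4).
T = 260 K.

T ≈ 260 K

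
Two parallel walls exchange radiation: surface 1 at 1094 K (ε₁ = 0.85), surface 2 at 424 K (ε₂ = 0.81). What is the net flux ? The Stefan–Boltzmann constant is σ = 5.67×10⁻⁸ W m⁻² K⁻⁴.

For two large parallel gray plates, q = σ(T₁⁴ − T₂⁴) / (1/ε₁ + 1/ε₂ − 1).
1/ε₁ + 1/ε₂ − 1 = 1/0.85 + 1/0.81 − 1 = 1.411.
T₁⁴ − T₂⁴ = 1.43×10^12 − 3.23×10^10 = 1.40×10^12 K⁴.
q = 5.67×10⁻⁸ × 1.40×10^12 / 1.411 = 56300 W/m².

q ≈ 56300 W/m²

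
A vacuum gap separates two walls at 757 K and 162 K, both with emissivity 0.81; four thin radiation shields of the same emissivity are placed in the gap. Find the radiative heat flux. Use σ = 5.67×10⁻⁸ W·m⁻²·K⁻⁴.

Each of the 5 gaps contributes resistance (2/ε − 1) = 2/0.81 − 1 = 1.469; total = 7.346.
q = σ(T₁⁴ − T₂⁴) / 7.346 = 5.67×10⁻⁸ × 3.28×10^11 / 7.346 = 2530 W/m².

q ≈ 2530 W/m²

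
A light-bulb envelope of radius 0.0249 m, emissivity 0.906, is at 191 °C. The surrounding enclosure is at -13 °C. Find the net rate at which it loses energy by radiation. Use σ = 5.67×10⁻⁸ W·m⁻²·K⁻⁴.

Q ≈ 16.7 W

A = 4πr² = 4π × (0.0249)² = 7.79×10^-3 m².
Convert: 191 °C = 464 K; -13 °C = 260 K.
Q = εσA(T⁴ − T_s⁴). T⁴ − T_s⁴ = (464)⁴ − (260)⁴ = 4.64×10^10 − 4.57×10^9 = 4.18×10^10 K⁴.
Q = 0.906 × 5.67×10⁻⁸ × 7.79×10^-3 × 4.18×10^10 = 16.7 W.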